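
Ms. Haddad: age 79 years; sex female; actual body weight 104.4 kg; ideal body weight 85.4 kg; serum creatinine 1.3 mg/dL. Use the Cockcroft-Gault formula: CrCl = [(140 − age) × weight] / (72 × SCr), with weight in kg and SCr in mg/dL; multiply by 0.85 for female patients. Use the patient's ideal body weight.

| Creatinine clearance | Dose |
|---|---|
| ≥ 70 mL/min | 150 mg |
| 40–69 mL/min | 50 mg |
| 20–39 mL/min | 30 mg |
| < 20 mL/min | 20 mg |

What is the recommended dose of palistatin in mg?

50 mg

CrCl = (140 − 79) × 85.4 / (72 × 1.3) × 0.85 = 5209.4 / 93.60 × 0.85 ≈ 47.3 mL/min
CrCl ≈ 47 mL/min → bracket 40–69 mL/min.
Dose for this bracket: 50 mg.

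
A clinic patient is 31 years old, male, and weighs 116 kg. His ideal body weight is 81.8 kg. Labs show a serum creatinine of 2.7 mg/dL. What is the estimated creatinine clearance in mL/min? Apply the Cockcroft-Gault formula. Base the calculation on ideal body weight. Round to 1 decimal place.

45.9 mL/min

CrCl = (140 − 31) × 81.8 / (72 × 2.7) = 8916.2 / 194.40 ≈ 45.9 mL/min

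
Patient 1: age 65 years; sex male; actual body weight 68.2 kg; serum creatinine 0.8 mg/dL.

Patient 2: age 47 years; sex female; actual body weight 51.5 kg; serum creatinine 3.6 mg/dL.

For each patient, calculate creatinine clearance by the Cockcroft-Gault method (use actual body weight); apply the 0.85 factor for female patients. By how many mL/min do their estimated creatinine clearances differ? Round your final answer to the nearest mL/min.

73 mL/min

Patient 1: CrCl = (140 − 65) × 68.2 / (72 × 0.8) = 5115.0 / 57.60 ≈ 88.8 mL/min
Patient 2: CrCl = (140 − 47) × 51.5 / (72 × 3.6) × 0.85 = 4789.5 / 259.20 × 0.85 ≈ 15.7 mL/min
|88.8 − 15.7| = 73.1 mL/min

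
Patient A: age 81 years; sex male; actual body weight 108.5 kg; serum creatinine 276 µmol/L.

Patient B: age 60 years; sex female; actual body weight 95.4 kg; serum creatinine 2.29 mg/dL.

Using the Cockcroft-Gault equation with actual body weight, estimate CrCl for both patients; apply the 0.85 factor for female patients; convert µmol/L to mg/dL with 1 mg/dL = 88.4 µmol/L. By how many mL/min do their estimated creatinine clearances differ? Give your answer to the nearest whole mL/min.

11 mL/min

Patient A: SCr = 276 / 88.4 = 3.122 mg/dL
Patient A: CrCl = (140 − 81) × 108.5 / (72 × 3.122) = 6401.5 / 224.78 ≈ 28.5 mL/min
Patient B: CrCl = (140 − 60) × 95.4 / (72 × 2.29) × 0.85 = 7632.0 / 164.88 × 0.85 ≈ 39.3 mL/min
|28.5 − 39.3| = 10.8 mL/min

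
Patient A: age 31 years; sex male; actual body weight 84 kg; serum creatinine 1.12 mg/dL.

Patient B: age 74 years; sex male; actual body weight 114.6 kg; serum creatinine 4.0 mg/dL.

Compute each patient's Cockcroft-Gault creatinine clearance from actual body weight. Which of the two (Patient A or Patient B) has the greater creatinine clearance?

Patient A: CrCl = (140 − 31) × 84 / (72 × 1.12) = 9156.0 / 80.64 ≈ 113.5 mL/min
Patient B: CrCl = (140 − 74) × 114.6 / (72 × 4) = 7563.6 / 288.00 ≈ 26.3 mL/min
113.5 vs 26.3 mL/min → Patient A is higher.

Patient A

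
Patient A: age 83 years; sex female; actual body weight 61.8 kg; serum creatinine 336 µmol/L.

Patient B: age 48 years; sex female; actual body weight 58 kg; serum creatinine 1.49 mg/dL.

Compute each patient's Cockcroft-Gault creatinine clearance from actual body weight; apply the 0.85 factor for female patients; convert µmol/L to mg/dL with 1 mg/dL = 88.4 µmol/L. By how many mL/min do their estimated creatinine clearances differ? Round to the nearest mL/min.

31 mL/min

Patient A: SCr = 336 / 88.4 = 3.801 mg/dL
Patient A: CrCl = (140 − 83) × 61.8 / (72 × 3.801) × 0.85 = 3522.6 / 273.67 × 0.85 ≈ 10.9 mL/min
Patient B: CrCl = (140 − 48) × 58 / (72 × 1.49) × 0.85 = 5336.0 / 107.28 × 0.85 ≈ 42.3 mL/min
|10.9 − 42.3| = 31.4 mL/min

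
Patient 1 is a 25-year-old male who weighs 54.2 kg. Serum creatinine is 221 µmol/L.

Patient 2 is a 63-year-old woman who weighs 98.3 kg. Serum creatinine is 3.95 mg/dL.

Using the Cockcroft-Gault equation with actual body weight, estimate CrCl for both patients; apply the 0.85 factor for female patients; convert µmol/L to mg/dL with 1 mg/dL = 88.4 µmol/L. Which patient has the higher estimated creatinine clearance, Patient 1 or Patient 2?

Patient 1: SCr = 221 / 88.4 = 2.5 mg/dL
Patient 1: CrCl = (140 − 25) × 54.2 / (72 × 2.5) = 6233.0 / 180.00 ≈ 34.6 mL/min
Patient 2: CrCl = (140 − 63) × 98.3 / (72 × 3.95) × 0.85 = 7569.1 / 284.40 × 0.85 ≈ 22.6 mL/min
34.6 vs 22.6 mL/min → Patient 1 is higher.

Patient 1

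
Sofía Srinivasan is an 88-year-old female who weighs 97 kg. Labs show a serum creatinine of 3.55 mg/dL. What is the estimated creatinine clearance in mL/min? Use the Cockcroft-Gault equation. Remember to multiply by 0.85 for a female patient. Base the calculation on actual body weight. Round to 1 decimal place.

CrCl = (140 − 88) × 97 / (72 × 3.55) × 0.85 = 5044.0 / 255.60 × 0.85 ≈ 16.8 mL/min

16.8 mL/min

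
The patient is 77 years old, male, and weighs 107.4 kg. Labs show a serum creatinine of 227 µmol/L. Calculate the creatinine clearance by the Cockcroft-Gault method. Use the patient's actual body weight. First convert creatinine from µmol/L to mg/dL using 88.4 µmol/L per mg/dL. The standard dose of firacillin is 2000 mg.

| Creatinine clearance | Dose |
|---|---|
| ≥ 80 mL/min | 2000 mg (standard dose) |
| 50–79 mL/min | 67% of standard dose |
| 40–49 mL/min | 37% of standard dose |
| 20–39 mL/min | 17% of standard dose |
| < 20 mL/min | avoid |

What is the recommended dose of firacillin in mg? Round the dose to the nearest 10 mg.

SCr = 227 / 88.4 = 2.568 mg/dL
CrCl = (140 − 77) × 107.4 / (72 × 2.568) = 6766.2 / 184.90 ≈ 36.6 mL/min
CrCl ≈ 37 mL/min → bracket 20–39 mL/min.
17% of 2000 mg = 340 mg

340 mg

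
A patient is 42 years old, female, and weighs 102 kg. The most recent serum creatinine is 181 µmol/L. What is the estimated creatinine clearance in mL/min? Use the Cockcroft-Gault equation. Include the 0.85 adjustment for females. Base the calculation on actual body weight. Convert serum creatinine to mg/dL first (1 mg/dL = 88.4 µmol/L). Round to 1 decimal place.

57.6 mL/min

SCr = 181 / 88.4 = 2.048 mg/dL
CrCl = (140 − 42) × 102 / (72 × 2.048) × 0.85 = 9996.0 / 147.46 × 0.85 ≈ 57.6 mL/min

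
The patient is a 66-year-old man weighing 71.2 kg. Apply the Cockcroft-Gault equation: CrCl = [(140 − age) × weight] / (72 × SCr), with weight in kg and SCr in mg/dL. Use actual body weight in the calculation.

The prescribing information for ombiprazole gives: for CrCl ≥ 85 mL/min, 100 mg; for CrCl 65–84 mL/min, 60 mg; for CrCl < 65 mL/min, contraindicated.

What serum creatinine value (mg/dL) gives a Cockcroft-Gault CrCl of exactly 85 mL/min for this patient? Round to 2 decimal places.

Standard dose requires CrCl ≥ 85 mL/min.
Set (140 − 66) × 71.2 / (72 × SCr) = 85
SCr = (140 − 66) × 71.2 / (72 × 85) = 0.861 mg/dL

0.86 mg/dL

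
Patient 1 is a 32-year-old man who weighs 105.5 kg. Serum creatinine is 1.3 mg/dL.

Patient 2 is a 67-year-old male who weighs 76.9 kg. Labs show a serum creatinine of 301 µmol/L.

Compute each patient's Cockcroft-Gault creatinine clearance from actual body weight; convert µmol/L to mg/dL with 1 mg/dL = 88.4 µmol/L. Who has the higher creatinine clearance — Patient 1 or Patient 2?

Patient 1

Patient 1: CrCl = (140 − 32) × 105.5 / (72 × 1.3) = 11394.0 / 93.60 ≈ 121.7 mL/min
Patient 2: SCr = 301 / 88.4 = 3.405 mg/dL
Patient 2: CrCl = (140 − 67) × 76.9 / (72 × 3.405) = 5613.7 / 245.16 ≈ 22.9 mL/min
121.7 vs 22.9 mL/min → Patient 1 is higher.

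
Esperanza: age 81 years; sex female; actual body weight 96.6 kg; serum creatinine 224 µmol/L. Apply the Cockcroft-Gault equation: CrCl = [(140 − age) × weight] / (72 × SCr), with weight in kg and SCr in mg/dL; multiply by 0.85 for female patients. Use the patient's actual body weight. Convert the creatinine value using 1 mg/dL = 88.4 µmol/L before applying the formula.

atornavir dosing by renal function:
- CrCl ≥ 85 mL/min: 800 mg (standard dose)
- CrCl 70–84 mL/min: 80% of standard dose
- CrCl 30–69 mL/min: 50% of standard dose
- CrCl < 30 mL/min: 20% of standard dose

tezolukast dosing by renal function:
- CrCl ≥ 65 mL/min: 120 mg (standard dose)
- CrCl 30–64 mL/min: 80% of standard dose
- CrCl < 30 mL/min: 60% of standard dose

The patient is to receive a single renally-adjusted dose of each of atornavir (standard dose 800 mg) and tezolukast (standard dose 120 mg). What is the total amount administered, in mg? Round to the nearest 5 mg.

SCr = 224 / 88.4 = 2.534 mg/dL
CrCl = (140 − 81) × 96.6 / (72 × 2.534) × 0.85 = 5699.4 / 182.45 × 0.85 ≈ 26.6 mL/min
CrCl ≈ 27 mL/min.
atornavir: < 30 mL/min → 20% of 800 mg = 160 mg.
tezolukast: < 30 mL/min → 60% of 120 mg = 72 mg.
Total = 160 + 72 = 232 mg.

230 mg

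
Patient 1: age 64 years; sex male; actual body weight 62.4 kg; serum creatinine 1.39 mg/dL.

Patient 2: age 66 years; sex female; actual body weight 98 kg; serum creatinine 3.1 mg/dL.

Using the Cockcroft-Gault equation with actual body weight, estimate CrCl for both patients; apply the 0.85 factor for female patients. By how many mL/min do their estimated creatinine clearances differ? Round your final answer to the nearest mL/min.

Patient 1: CrCl = (140 − 64) × 62.4 / (72 × 1.39) = 4742.4 / 100.08 ≈ 47.4 mL/min
Patient 2: CrCl = (140 − 66) × 98 / (72 × 3.1) × 0.85 = 7252.0 / 223.20 × 0.85 ≈ 27.6 mL/min
|47.4 − 27.6| = 19.8 mL/min

20 mL/min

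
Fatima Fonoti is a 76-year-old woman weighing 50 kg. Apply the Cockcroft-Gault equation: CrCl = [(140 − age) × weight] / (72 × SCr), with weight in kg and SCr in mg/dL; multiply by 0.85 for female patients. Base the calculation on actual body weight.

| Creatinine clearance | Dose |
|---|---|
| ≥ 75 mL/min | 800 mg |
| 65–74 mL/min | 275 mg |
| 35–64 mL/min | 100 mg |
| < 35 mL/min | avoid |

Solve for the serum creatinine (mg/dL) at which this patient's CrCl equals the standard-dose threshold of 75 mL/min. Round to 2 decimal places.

Standard dose requires CrCl ≥ 75 mL/min.
Set (140 − 76) × 50 × 0.85 / (72 × SCr) = 75
SCr = (140 − 76) × 50 × 0.85 / (72 × 75) = 0.504 mg/dL

0.50 mg/dL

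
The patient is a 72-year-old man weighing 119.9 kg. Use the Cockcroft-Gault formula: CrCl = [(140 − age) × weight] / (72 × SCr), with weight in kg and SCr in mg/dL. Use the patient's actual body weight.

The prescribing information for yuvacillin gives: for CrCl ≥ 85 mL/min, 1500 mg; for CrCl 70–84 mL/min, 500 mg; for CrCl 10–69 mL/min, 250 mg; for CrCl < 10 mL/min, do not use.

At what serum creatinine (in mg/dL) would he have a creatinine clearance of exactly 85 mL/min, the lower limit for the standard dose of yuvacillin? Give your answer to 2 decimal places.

Standard dose requires CrCl ≥ 85 mL/min.
Set (140 − 72) × 119.9 / (72 × SCr) = 85
SCr = (140 − 72) × 119.9 / (72 × 85) = 1.332 mg/dL

1.33 mg/dL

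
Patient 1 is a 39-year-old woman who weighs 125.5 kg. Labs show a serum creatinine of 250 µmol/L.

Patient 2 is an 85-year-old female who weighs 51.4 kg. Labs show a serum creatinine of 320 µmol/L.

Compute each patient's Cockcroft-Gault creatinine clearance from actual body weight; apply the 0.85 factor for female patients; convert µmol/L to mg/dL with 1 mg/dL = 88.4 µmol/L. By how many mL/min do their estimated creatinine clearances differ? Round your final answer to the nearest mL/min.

Patient 1: SCr = 250 / 88.4 = 2.828 mg/dL
Patient 1: CrCl = (140 − 39) × 125.5 / (72 × 2.828) × 0.85 = 12675.5 / 203.62 × 0.85 ≈ 52.9 mL/min
Patient 2: SCr = 320 / 88.4 = 3.62 mg/dL
Patient 2: CrCl = (140 − 85) × 51.4 / (72 × 3.62) × 0.85 = 2827.0 / 260.64 × 0.85 ≈ 9.2 mL/min
|52.9 − 9.2| = 43.7 mL/min

44 mL/min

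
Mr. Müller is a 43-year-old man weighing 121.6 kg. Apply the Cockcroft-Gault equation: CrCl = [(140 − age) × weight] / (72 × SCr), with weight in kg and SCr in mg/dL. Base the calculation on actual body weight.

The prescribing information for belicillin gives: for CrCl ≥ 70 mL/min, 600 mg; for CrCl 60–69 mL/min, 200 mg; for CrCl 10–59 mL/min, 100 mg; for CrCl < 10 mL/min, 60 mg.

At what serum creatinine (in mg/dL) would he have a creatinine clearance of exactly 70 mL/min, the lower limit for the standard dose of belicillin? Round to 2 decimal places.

2.34 mg/dL

Standard dose requires CrCl ≥ 70 mL/min.
Set (140 − 43) × 121.6 / (72 × SCr) = 70
SCr = (140 − 43) × 121.6 / (72 × 70) = 2.340 mg/dL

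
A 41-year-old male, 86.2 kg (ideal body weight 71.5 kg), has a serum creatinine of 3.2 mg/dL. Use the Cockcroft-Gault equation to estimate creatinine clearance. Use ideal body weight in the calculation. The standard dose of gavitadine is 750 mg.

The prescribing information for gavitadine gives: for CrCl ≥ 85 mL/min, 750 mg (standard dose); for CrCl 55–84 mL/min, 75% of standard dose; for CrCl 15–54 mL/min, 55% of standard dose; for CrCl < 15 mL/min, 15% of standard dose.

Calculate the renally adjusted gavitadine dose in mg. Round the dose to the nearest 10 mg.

CrCl = (140 − 41) × 71.5 / (72 × 3.2) = 7078.5 / 230.40 ≈ 30.7 mL/min
CrCl ≈ 31 mL/min → bracket 15–54 mL/min.
55% of 750 mg = 412.5 mg → 410 mg

410 mg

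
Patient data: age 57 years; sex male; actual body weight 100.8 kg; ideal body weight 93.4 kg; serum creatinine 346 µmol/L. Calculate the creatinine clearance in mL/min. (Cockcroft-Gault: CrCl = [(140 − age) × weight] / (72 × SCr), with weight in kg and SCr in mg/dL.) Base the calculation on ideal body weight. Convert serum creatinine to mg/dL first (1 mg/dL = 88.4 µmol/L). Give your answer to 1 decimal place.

SCr = 346 / 88.4 = 3.914 mg/dL
CrCl = (140 − 57) × 93.4 / (72 × 3.914) = 7752.2 / 281.81 ≈ 27.5 mL/min

27.5 mL/min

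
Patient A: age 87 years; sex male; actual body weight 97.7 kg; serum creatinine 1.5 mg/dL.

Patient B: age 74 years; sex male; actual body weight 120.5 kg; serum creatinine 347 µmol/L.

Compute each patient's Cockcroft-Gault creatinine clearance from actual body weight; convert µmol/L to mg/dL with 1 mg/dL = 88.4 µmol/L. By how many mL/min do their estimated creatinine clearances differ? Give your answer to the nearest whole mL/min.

Patient A: CrCl = (140 − 87) × 97.7 / (72 × 1.5) = 5178.1 / 108.00 ≈ 47.9 mL/min
Patient B: SCr = 347 / 88.4 = 3.925 mg/dL
Patient B: CrCl = (140 − 74) × 120.5 / (72 × 3.925) = 7953.0 / 282.60 ≈ 28.1 mL/min
|47.9 − 28.1| = 19.8 mL/min

20 mL/min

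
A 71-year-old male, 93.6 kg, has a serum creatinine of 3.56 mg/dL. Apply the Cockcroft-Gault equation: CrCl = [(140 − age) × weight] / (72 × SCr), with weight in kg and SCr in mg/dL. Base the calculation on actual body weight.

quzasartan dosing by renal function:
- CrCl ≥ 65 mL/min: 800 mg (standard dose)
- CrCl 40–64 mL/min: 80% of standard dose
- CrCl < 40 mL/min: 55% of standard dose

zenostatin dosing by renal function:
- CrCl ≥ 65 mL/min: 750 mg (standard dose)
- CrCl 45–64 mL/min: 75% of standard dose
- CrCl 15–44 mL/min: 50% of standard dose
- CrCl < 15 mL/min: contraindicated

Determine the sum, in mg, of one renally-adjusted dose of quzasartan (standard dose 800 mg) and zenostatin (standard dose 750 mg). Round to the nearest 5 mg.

CrCl = (140 − 71) × 93.6 / (72 × 3.56) = 6458.4 / 256.32 ≈ 25.2 mL/min
CrCl ≈ 25 mL/min.
quzasartan: < 40 mL/min → 55% of 800 mg = 440 mg.
zenostatin: 15–44 mL/min → 50% of 750 mg = 375 mg.
Total = 440 + 375 = 815 mg.

815 mg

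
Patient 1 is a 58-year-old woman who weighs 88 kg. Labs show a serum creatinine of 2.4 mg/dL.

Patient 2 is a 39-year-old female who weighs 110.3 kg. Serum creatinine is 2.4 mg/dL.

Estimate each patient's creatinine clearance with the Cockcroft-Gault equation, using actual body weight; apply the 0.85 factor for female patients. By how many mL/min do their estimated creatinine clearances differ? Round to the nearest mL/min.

Patient 1: CrCl = (140 − 58) × 88 / (72 × 2.4) × 0.85 = 7216.0 / 172.80 × 0.85 ≈ 35.5 mL/min
Patient 2: CrCl = (140 − 39) × 110.3 / (72 × 2.4) × 0.85 = 11140.3 / 172.80 × 0.85 ≈ 54.8 mL/min
|35.5 − 54.8| = 19.3 mL/min

19 mL/min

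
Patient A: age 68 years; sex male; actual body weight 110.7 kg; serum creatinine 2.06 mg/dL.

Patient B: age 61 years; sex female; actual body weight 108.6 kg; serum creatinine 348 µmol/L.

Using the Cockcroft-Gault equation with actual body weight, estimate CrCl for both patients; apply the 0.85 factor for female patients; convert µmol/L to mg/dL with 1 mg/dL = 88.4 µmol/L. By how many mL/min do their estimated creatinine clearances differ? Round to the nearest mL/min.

28 mL/min

Patient A: CrCl = (140 − 68) × 110.7 / (72 × 2.06) = 7970.4 / 148.32 ≈ 53.7 mL/min
Patient B: SCr = 348 / 88.4 = 3.937 mg/dL
Patient B: CrCl = (140 − 61) × 108.6 / (72 × 3.937) × 0.85 = 8579.4 / 283.46 × 0.85 ≈ 25.7 mL/min
|53.7 − 25.7| = 28.0 mL/min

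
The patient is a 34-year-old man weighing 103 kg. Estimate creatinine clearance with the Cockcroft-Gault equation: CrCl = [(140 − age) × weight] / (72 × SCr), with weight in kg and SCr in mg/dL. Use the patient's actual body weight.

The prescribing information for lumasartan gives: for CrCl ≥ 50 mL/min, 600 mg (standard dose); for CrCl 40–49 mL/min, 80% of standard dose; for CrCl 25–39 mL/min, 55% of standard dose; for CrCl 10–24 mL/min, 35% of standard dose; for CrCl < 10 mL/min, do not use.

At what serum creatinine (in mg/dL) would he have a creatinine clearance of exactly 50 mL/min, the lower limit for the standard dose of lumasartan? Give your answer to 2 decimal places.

3.03 mg/dL

Standard dose requires CrCl ≥ 50 mL/min.
Set (140 − 34) × 103 / (72 × SCr) = 50
SCr = (140 − 34) × 103 / (72 × 50) = 3.033 mg/dL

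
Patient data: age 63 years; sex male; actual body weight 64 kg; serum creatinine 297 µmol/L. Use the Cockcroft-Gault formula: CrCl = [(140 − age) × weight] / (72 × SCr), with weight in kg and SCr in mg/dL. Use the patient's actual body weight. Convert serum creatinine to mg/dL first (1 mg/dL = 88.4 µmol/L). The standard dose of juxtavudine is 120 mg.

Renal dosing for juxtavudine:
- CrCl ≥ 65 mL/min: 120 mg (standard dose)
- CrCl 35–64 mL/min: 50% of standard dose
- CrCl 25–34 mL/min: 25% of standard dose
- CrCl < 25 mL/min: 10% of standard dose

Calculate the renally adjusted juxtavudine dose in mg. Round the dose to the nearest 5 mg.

SCr = 297 / 88.4 = 3.36 mg/dL
CrCl = (140 − 63) × 64 / (72 × 3.36) = 4928.0 / 241.92 ≈ 20.4 mL/min
CrCl ≈ 20 mL/min → bracket < 25 mL/min.
10% of 120 mg = 12 mg → 10 mg

10 mg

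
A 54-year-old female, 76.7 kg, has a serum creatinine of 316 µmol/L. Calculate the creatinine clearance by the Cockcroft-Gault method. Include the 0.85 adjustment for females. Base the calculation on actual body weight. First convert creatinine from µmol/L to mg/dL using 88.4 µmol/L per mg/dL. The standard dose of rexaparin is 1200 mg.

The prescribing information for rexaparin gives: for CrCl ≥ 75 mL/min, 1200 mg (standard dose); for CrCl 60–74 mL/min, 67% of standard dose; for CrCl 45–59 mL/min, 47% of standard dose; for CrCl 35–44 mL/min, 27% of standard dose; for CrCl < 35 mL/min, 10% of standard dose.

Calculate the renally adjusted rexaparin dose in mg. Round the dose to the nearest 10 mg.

SCr = 316 / 88.4 = 3.575 mg/dL
CrCl = (140 − 54) × 76.7 / (72 × 3.575) × 0.85 = 6596.2 / 257.40 × 0.85 ≈ 21.8 mL/min
CrCl ≈ 22 mL/min → bracket < 35 mL/min.
10% of 1200 mg = 120 mg

120 mg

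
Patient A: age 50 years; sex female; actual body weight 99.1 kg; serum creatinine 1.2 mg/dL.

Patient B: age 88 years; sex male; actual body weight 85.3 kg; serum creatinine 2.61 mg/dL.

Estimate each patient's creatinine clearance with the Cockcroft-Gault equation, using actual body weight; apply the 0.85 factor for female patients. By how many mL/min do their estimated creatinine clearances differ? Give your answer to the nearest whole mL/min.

64 mL/min

Patient A: CrCl = (140 − 50) × 99.1 / (72 × 1.2) × 0.85 = 8919.0 / 86.40 × 0.85 ≈ 87.7 mL/min
Patient B: CrCl = (140 − 88) × 85.3 / (72 × 2.61) = 4435.6 / 187.92 ≈ 23.6 mL/min
|87.7 − 23.6| = 64.1 mL/min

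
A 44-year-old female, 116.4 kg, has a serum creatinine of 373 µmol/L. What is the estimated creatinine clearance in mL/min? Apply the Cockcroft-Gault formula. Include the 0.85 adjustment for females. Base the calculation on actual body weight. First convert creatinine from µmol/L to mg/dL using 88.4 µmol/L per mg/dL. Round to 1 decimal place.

31.3 mL/min

SCr = 373 / 88.4 = 4.219 mg/dL
CrCl = (140 − 44) × 116.4 / (72 × 4.219) × 0.85 = 11174.4 / 303.77 × 0.85 ≈ 31.3 mL/min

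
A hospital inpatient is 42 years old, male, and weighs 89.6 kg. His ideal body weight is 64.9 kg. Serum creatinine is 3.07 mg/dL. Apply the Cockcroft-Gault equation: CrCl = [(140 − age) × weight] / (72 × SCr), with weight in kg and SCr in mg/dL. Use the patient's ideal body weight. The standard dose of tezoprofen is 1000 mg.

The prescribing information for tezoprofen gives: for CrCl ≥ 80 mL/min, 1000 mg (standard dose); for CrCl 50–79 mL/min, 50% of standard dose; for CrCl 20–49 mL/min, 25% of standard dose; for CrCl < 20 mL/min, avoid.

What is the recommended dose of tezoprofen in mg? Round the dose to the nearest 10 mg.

CrCl = (140 − 42) × 64.9 / (72 × 3.07) = 6360.2 / 221.04 ≈ 28.8 mL/min
CrCl ≈ 29 mL/min → bracket 20–49 mL/min.
25% of 1000 mg = 250 mg

250 mg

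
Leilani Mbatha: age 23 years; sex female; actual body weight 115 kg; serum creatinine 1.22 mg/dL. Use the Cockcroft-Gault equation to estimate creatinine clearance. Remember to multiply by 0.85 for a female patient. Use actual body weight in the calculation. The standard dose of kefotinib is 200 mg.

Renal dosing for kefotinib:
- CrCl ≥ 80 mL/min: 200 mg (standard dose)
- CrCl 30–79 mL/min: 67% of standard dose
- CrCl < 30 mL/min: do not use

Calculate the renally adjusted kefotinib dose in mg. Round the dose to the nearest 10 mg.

CrCl = (140 − 23) × 115 / (72 × 1.22) × 0.85 = 13455.0 / 87.84 × 0.85 ≈ 130.2 mL/min
CrCl ≈ 130 mL/min → bracket ≥ 80 mL/min.
100% of 200 mg = 200 mg

200 mg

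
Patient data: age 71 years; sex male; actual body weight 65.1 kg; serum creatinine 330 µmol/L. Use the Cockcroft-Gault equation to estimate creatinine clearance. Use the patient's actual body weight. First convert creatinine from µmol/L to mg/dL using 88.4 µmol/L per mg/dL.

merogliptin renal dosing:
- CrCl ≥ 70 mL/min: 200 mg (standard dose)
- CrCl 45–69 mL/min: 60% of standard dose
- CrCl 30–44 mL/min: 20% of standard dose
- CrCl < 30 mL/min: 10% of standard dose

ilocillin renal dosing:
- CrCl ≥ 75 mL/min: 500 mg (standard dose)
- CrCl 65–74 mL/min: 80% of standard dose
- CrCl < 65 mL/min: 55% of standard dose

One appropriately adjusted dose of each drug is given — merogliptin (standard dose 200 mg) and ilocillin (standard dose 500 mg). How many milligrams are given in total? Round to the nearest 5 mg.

295 mg

SCr = 330 / 88.4 = 3.733 mg/dL
CrCl = (140 − 71) × 65.1 / (72 × 3.733) = 4491.9 / 268.78 ≈ 16.7 mL/min
CrCl ≈ 17 mL/min.
merogliptin: < 30 mL/min → 10% of 200 mg = 20 mg.
ilocillin: < 65 mL/min → 55% of 500 mg = 275 mg.
Total = 20 + 275 = 295 mg.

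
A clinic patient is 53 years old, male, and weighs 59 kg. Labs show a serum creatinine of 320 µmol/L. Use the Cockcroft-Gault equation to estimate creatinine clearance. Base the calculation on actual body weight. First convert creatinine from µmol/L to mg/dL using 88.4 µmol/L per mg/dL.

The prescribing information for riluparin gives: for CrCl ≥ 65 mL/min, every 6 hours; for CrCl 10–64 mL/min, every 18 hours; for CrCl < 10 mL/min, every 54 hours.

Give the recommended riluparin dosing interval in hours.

SCr = 320 / 88.4 = 3.62 mg/dL
CrCl = (140 − 53) × 59 / (72 × 3.62) = 5133.0 / 260.64 ≈ 19.7 mL/min
CrCl ≈ 20 mL/min → bracket 10–64 mL/min → every 18 hours.

every 18 hours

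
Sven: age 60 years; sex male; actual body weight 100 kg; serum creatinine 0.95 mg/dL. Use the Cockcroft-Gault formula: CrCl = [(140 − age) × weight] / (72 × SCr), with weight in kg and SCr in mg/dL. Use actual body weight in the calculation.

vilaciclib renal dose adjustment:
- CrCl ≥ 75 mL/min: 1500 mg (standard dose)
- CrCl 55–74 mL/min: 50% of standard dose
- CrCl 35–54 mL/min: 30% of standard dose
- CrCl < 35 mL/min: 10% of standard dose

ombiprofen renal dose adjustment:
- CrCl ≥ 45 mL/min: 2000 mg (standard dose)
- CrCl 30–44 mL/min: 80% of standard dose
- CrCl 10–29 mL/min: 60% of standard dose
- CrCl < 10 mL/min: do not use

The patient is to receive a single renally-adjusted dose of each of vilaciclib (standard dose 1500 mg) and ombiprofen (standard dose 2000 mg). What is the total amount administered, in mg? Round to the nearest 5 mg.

3500 mg

CrCl = (140 − 60) × 100 / (72 × 0.95) = 8000.0 / 68.40 ≈ 117.0 mL/min
CrCl ≈ 117 mL/min.
vilaciclib: ≥ 75 mL/min → 100% of 1500 mg = 1500 mg.
ombiprofen: ≥ 45 mL/min → 100% of 2000 mg = 2000 mg.
Total = 1500 + 2000 = 3500 mg.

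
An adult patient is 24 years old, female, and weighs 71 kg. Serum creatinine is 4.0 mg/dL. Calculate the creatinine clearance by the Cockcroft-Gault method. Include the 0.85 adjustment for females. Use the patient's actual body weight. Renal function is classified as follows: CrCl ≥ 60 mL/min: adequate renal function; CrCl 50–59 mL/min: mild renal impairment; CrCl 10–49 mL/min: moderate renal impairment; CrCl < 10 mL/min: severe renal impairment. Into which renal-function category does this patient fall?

CrCl = (140 − 24) × 71 / (72 × 4) × 0.85 = 8236.0 / 288.00 × 0.85 ≈ 24.3 mL/min
24 mL/min falls in the 'moderate renal impairment' range.

moderate renal impairment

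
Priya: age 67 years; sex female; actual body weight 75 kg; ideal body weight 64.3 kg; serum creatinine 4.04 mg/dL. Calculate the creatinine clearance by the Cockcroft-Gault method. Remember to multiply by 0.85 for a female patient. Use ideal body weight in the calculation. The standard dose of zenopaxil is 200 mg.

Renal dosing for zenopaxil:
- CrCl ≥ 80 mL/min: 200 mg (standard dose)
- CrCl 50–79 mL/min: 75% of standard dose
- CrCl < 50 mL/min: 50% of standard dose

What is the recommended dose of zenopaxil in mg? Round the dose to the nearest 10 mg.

CrCl = (140 − 67) × 64.3 / (72 × 4.04) × 0.85 = 4693.9 / 290.88 × 0.85 ≈ 13.7 mL/min
CrCl ≈ 14 mL/min → bracket < 50 mL/min.
50% of 200 mg = 100 mg

100 mg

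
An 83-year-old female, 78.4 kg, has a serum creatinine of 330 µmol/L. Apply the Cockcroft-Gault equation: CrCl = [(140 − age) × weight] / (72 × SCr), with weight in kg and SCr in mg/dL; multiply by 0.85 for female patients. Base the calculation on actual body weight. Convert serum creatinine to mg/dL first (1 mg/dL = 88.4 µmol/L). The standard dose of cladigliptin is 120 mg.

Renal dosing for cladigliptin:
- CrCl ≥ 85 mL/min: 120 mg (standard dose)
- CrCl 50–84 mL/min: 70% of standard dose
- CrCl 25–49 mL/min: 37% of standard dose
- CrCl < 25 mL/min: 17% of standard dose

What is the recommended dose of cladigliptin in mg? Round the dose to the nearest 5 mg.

20 mg

SCr = 330 / 88.4 = 3.733 mg/dL
CrCl = (140 − 83) × 78.4 / (72 × 3.733) × 0.85 = 4468.8 / 268.78 × 0.85 ≈ 14.1 mL/min
CrCl ≈ 14 mL/min → bracket < 25 mL/min.
17% of 120 mg = 20.4 mg → 20 mg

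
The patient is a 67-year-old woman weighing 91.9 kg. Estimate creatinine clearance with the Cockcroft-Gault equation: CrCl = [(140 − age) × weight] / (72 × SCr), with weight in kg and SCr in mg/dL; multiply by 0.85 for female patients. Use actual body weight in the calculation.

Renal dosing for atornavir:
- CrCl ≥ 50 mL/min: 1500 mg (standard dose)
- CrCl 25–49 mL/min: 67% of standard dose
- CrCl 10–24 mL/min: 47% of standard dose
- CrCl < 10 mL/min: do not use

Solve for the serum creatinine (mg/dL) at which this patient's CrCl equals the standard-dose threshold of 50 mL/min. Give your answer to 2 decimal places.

1.58 mg/dL

Standard dose requires CrCl ≥ 50 mL/min.
Set (140 − 67) × 91.9 × 0.85 / (72 × SCr) = 50
SCr = (140 − 67) × 91.9 × 0.85 / (72 × 50) = 1.584 mg/dL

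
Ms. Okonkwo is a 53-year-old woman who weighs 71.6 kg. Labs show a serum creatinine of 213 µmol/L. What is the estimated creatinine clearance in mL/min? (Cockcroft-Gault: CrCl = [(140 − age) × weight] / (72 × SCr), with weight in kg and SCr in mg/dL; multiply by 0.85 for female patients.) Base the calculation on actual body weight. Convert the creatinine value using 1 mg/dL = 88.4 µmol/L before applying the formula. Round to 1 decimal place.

SCr = 213 / 88.4 = 2.41 mg/dL
CrCl = (140 − 53) × 71.6 / (72 × 2.41) × 0.85 = 6229.2 / 173.52 × 0.85 ≈ 30.5 mL/min

30.5 mL/min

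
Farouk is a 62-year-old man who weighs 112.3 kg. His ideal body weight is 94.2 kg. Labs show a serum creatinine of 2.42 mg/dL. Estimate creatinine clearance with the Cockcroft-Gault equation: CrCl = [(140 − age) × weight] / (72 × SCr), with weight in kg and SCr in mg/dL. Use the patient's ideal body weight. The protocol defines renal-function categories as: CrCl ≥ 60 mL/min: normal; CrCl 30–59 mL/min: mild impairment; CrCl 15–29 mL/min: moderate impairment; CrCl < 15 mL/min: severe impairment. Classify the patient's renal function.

CrCl = (140 − 62) × 94.2 / (72 × 2.42) = 7347.6 / 174.24 ≈ 42.2 mL/min
42 mL/min falls in the 'mild impairment' range.

mild impairment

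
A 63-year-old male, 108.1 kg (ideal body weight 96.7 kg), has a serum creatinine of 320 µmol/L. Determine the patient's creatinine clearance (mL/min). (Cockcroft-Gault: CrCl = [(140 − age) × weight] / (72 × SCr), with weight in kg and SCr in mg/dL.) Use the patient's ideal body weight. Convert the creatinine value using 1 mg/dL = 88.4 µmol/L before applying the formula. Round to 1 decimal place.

SCr = 320 / 88.4 = 3.62 mg/dL
CrCl = (140 − 63) × 96.7 / (72 × 3.62) = 7445.9 / 260.64 ≈ 28.6 mL/min

28.6 mL/min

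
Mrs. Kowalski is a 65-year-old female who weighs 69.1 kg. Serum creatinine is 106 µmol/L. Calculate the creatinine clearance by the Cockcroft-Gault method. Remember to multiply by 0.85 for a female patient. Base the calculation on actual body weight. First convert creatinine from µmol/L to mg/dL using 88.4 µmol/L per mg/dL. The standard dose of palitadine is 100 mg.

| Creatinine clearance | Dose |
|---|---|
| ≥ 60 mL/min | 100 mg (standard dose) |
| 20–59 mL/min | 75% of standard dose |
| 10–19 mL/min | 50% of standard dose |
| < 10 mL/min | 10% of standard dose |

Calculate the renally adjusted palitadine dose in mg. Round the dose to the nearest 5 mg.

SCr = 106 / 88.4 = 1.199 mg/dL
CrCl = (140 − 65) × 69.1 / (72 × 1.199) × 0.85 = 5182.5 / 86.33 × 0.85 ≈ 51.0 mL/min
CrCl ≈ 51 mL/min → bracket 20–59 mL/min.
75% of 100 mg = 75 mg

75 mg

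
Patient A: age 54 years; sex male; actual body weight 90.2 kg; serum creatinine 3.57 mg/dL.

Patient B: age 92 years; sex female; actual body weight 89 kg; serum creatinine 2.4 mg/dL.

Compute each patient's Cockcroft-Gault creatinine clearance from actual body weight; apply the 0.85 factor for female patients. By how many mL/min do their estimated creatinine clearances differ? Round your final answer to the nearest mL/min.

9 mL/min

Patient A: CrCl = (140 − 54) × 90.2 / (72 × 3.57) = 7757.2 / 257.04 ≈ 30.2 mL/min
Patient B: CrCl = (140 − 92) × 89 / (72 × 2.4) × 0.85 = 4272.0 / 172.80 × 0.85 ≈ 21.0 mL/min
|30.2 − 21.0| = 9.2 mL/min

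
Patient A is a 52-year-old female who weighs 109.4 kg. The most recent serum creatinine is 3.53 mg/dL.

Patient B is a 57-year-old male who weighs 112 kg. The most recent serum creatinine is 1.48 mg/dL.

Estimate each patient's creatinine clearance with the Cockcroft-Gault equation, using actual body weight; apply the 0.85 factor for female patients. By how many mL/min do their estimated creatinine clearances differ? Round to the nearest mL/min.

55 mL/min

Patient A: CrCl = (140 − 52) × 109.4 / (72 × 3.53) × 0.85 = 9627.2 / 254.16 × 0.85 ≈ 32.2 mL/min
Patient B: CrCl = (140 − 57) × 112 / (72 × 1.48) = 9296.0 / 106.56 ≈ 87.2 mL/min
|32.2 − 87.2| = 55.0 mL/min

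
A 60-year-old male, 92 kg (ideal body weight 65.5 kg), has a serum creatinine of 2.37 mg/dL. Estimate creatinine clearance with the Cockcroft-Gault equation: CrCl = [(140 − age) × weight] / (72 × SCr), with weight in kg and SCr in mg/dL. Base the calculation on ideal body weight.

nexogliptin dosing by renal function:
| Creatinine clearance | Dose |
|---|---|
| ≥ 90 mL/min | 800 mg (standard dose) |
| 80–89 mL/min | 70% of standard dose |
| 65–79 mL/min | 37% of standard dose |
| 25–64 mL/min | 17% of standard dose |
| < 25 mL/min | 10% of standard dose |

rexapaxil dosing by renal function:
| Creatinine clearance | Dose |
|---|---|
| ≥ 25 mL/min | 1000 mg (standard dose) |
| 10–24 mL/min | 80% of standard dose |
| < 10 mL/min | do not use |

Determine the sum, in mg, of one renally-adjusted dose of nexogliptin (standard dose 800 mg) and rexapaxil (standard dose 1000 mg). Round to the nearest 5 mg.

1135 mg

CrCl = (140 − 60) × 65.5 / (72 × 2.37) = 5240.0 / 170.64 ≈ 30.7 mL/min
CrCl ≈ 31 mL/min.
nexogliptin: 25–64 mL/min → 17% of 800 mg = 136 mg.
rexapaxil: ≥ 25 mL/min → 100% of 1000 mg = 1000 mg.
Total = 136 + 1000 = 1136 mg.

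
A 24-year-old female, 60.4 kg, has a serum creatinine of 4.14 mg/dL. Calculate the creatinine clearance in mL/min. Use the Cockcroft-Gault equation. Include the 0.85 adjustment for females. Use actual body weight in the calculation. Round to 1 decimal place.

20.0 mL/min

CrCl = (140 − 24) × 60.4 / (72 × 4.14) × 0.85 = 7006.4 / 298.08 × 0.85 ≈ 20.0 mL/min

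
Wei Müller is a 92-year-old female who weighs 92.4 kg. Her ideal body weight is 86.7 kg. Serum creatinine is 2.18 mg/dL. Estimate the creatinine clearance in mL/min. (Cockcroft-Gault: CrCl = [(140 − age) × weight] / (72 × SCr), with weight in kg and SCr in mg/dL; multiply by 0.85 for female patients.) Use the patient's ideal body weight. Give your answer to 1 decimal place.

22.5 mL/min

CrCl = (140 − 92) × 86.7 / (72 × 2.18) × 0.85 = 4161.6 / 156.96 × 0.85 ≈ 22.5 mL/min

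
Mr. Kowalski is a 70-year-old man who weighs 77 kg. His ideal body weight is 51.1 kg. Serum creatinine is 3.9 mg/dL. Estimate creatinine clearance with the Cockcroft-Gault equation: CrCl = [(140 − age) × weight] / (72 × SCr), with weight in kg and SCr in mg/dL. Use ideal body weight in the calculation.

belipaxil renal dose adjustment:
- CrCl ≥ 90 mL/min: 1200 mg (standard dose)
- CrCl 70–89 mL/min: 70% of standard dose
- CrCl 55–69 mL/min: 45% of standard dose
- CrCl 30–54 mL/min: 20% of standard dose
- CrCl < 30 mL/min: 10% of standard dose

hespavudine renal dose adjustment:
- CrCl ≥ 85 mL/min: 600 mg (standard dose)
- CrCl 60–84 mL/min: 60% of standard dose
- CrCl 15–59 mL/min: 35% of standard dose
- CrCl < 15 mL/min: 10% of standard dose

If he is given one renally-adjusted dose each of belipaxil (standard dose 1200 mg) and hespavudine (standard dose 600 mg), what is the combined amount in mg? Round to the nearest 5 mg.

CrCl = (140 − 70) × 51.1 / (72 × 3.9) = 3577.0 / 280.80 ≈ 12.7 mL/min
CrCl ≈ 13 mL/min.
belipaxil: < 30 mL/min → 10% of 1200 mg = 120 mg.
hespavudine: < 15 mL/min → 10% of 600 mg = 60 mg.
Total = 120 + 60 = 180 mg.

180 mg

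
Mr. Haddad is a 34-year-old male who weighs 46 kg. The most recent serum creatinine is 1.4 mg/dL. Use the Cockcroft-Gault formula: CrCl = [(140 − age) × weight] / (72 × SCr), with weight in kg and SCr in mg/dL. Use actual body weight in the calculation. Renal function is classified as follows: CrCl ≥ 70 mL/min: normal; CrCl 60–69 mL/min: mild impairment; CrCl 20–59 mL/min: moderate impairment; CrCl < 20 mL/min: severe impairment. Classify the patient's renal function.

moderate impairment

CrCl = (140 − 34) × 46 / (72 × 1.4) = 4876.0 / 100.80 ≈ 48.4 mL/min
48 mL/min falls in the 'moderate impairment' range.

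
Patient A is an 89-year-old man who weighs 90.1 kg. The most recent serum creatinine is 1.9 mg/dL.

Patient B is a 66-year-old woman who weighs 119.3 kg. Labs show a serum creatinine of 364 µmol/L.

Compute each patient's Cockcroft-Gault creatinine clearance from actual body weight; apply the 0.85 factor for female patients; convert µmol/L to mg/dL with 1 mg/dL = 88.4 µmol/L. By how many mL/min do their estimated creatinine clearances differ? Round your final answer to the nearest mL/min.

8 mL/min

Patient A: CrCl = (140 − 89) × 90.1 / (72 × 1.9) = 4595.1 / 136.80 ≈ 33.6 mL/min
Patient B: SCr = 364 / 88.4 = 4.118 mg/dL
Patient B: CrCl = (140 − 66) × 119.3 / (72 × 4.118) × 0.85 = 8828.2 / 296.50 × 0.85 ≈ 25.3 mL/min
|33.6 − 25.3| = 8.3 mL/min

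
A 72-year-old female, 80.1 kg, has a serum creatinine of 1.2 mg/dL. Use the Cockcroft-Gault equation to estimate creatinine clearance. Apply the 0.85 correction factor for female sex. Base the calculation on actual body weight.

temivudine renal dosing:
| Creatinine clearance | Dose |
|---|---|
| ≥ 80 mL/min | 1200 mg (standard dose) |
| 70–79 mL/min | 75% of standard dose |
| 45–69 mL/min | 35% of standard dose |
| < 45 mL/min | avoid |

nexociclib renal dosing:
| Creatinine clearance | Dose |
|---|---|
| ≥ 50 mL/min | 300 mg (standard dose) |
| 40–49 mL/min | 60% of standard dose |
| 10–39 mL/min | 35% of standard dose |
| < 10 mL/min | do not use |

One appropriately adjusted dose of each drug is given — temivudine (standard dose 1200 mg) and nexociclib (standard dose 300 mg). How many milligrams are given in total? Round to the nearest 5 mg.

720 mg

CrCl = (140 − 72) × 80.1 / (72 × 1.2) × 0.85 = 5446.8 / 86.40 × 0.85 ≈ 53.6 mL/min
CrCl ≈ 54 mL/min.
temivudine: 45–69 mL/min → 35% of 1200 mg = 420 mg.
nexociclib: ≥ 50 mL/min → 100% of 300 mg = 300 mg.
Total = 420 + 300 = 720 mg.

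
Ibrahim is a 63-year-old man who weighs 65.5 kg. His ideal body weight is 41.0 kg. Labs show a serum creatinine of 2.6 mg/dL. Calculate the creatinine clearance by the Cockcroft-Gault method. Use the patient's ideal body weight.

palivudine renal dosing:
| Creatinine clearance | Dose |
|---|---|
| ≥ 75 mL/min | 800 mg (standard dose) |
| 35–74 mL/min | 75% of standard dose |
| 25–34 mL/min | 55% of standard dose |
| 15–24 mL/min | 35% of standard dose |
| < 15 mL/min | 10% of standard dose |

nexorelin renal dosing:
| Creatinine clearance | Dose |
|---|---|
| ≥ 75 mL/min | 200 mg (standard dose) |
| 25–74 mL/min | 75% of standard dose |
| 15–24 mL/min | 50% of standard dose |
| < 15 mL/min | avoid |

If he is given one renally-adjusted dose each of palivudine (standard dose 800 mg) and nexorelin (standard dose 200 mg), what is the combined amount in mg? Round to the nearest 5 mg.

380 mg

CrCl = (140 − 63) × 41 / (72 × 2.6) = 3157.0 / 187.20 ≈ 16.9 mL/min
CrCl ≈ 17 mL/min.
palivudine: 15–24 mL/min → 35% of 800 mg = 280 mg.
nexorelin: 15–24 mL/min → 50% of 200 mg = 100 mg.
Total = 280 + 100 = 380 mg.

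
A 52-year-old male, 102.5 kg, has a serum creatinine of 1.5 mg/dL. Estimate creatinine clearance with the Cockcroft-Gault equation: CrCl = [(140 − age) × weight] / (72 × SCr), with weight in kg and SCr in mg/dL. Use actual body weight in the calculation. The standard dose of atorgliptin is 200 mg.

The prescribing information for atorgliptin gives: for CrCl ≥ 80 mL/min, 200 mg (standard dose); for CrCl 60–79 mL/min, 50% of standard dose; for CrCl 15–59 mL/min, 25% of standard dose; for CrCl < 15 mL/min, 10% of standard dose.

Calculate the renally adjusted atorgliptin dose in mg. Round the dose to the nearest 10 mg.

200 mg

CrCl = (140 − 52) × 102.5 / (72 × 1.5) = 9020.0 / 108.00 ≈ 83.5 mL/min
CrCl ≈ 84 mL/min → bracket ≥ 80 mL/min.
100% of 200 mg = 200 mg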